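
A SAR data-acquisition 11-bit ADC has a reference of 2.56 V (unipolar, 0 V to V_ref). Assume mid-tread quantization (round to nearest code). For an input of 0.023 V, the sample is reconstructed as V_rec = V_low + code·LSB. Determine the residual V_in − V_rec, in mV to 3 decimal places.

0.500 mV

LSB = 2.56/2^11 = 1.250 mV.
Scaled input = 18.4000 LSBs, so code = 18.
V_rec = 0 + 18·0.00125 = 0.0225 V.
V_in − V_rec = 0.0005 V = 0.500 mV.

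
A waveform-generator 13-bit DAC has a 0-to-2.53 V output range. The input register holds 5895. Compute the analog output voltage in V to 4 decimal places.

LSB = 2.53 V / 2^13 = 308.84 µV.
V_out = 0 + 5895 × 0.000308838 V = 1.8206 V.

1.8206 V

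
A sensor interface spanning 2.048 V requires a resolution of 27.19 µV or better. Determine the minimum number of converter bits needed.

Number of steps required ≥ 2.048 V / 27.19 µV = 75321.81.
Need 2^N ≥ 75321.81; 2^16 = 65536, 2^17 = 131072.
Minimum N = 17.

17 bits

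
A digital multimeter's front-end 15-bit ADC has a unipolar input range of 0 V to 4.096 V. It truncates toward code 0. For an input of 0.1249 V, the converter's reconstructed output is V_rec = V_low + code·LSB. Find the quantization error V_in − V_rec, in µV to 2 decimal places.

25.00 µV

One LSB is 4.096 V / 32768 = 125.00 µV.
(V_in − V_low)/LSB = (0.1249 − 0)/0.000125 = 999.2000 → code 999 (floor).
V_rec = 0 + 999·0.000125 = 0.124875 V.
Difference: 2.5e-05 V → 25.00 µV.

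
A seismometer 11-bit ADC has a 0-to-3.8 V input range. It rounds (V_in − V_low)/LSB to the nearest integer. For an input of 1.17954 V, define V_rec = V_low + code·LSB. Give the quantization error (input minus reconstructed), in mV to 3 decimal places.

One LSB is 3.8 V / 2048 = 1.855 mV.
(1.17954 − 0)/0.00185547 = 635.7100; round gives code 636.
Reconstructed: 1.1800781 V.
Error = 1.17954 − 1.1800781 = -0.000538125 V = -0.538 mV.

-0.538 mV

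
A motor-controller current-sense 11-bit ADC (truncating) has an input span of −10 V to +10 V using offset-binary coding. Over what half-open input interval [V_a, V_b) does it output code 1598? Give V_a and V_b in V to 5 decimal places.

[5.60547 V, 5.61523 V)

LSB = 20/2^11 = 9.766 mV.
V_a = V_low + 1598·LSB = 5.60547 V; V_b = V_low + 1599·LSB = 5.61523 V.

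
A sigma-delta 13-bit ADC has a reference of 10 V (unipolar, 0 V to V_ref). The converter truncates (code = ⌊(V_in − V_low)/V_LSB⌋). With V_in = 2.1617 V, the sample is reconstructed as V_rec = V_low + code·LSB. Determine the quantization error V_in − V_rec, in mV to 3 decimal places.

Step size: 10 V ÷ 2^13 = 1.221 mV.
(2.1617 − 0)/0.0012207 = 1770.8646; ⌊·⌋ gives code 1770.
Reconstructed: 2.1606445 V.
Error = 2.1617 − 2.1606445 = 0.00105547 V = 1.055 mV.

1.055 mV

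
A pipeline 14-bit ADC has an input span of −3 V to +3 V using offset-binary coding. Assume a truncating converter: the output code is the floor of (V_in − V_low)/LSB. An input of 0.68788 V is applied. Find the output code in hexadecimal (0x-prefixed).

code 0x2756 (decimal 10070)

Full-scale span = 6 V; LSB = 6/2^14 = 366.21 µV.
(V_in − V_low)/LSB = (0.68788 − (−3)) / 0.000366211 = 10070.371.
So the output code is 10070.
In hexadecimal (0x-prefixed): 0x2756.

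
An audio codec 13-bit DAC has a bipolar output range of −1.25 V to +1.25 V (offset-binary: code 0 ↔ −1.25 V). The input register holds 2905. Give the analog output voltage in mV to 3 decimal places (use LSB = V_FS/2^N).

-363.464 mV

LSB = 2.5 V / 2^13 = 305.18 µV.
V_out = (−1.25) + 2905 × 0.000305176 V = -0.363464 V.
= -363.464 mV.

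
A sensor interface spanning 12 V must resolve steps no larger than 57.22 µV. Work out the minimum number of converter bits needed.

18 bits

Number of steps required ≥ 12 V / 57.22 µV = 209716.88.
Need 2^N ≥ 209716.88; 2^17 = 131072, 2^18 = 262144.
Minimum N = 18.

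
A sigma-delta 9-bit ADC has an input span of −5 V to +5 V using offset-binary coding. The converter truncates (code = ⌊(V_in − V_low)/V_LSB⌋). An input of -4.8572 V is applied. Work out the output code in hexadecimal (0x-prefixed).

code 0x7 (decimal 7)

With 512 levels over 10 V, one step is 19.531 mV.
(V_in − V_low)/LSB = (-4.8572 − (−5)) / 0.0195312 = 7.311.
Floor → code 7.
In hexadecimal (0x-prefixed): 0x7.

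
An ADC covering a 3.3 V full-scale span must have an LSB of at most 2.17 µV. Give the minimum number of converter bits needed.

Number of steps required ≥ 3.3 V / 2.17 µV = 1520737.33.
Need 2^N ≥ 1520737.33; 2^20 = 1048576, 2^21 = 2097152.
Minimum N = 21.

21 bits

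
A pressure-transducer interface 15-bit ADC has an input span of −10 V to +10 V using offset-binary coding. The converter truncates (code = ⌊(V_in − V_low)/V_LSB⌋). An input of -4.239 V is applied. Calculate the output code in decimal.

LSB = 20 V / 32768 = 0.610 mV.
(V_in − V_low)/LSB = (-4.239 − (−10)) / 0.000610352 = 9438.822.
So the output code is 9438.

code 9438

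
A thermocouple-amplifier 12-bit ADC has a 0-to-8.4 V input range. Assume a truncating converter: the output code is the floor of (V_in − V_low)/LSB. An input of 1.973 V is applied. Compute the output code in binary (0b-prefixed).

LSB = 8.4 V / 4096 = 2.051 mV.
Input sits at 962.072 steps above V_low.
So the output code is 962.
In binary (0b-prefixed): 0b1111000010.

code 0b1111000010 (decimal 962)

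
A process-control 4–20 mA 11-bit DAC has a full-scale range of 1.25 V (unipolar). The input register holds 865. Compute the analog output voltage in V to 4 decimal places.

0.5280 V

LSB = 1.25 V / 2^11 = 0.610 mV.
V_out = 0 + 865 × 0.000610352 V = 0.527954 V.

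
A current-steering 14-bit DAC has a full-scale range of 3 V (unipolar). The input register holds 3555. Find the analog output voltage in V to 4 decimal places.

0.6509 V

LSB = 3 V / 2^14 = 183.11 µV.
V_out = 0 + 3555 × 0.000183105 V = 0.65094 V.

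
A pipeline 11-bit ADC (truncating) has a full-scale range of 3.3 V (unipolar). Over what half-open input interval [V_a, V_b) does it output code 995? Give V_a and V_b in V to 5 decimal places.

[1.60327 V, 1.60488 V)

LSB = 3.3/2^11 = 1.611 mV.
V_a = V_low + 995·LSB = 1.60327 V; V_b = V_low + 996·LSB = 1.60488 V.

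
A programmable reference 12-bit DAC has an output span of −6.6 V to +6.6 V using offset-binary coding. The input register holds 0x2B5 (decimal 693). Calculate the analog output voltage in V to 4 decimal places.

LSB = 13.2 V / 2^12 = 3.223 mV.
Code 0x2B5 = 693 decimal.
V_out = (−6.6) + 693 × 0.00322266 V = -4.3667 V.

-4.3667 V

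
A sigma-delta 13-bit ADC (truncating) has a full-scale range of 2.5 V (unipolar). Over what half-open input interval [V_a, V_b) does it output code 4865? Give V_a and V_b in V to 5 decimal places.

LSB = 2.5/2^13 = 305.18 µV.
V_a = V_low + 4865·LSB = 1.48468 V; V_b = V_low + 4866·LSB = 1.48499 V.

[1.48468 V, 1.48499 V)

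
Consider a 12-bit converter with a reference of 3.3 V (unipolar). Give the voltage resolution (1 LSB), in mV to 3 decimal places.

Full-scale span = 3.3 V.
LSB = 3.3 / 2^12 = 3.3 / 4096 = 0.000805664 V = 0.806 mV.

0.806 mV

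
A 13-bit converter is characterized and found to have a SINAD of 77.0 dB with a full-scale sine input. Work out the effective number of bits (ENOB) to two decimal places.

12.50 bits

ENOB = (SINAD − 1.76) / 6.02 = (77.0 − 1.76)/6.02 = 12.498.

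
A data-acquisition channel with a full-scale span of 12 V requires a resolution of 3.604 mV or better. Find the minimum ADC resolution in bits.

Number of steps required ≥ 12 V / 3.604 mV = 3329.63.
Need 2^N ≥ 3329.63; 2^11 = 2048, 2^12 = 4096.
Minimum N = 12.

12 bits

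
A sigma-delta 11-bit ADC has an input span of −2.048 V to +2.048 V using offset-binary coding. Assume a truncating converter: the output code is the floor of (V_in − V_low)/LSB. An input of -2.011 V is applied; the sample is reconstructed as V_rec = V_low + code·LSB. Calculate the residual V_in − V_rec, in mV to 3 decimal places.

Step size: 4.096 V ÷ 2^11 = 2.000 mV.
(-2.011 − (−2.048))/0.002 = 18.5000; ⌊·⌋ gives code 18.
Reconstructed: -2.012 V.
V_in − V_rec = 0.001 V = 1.000 mV.

1.000 mV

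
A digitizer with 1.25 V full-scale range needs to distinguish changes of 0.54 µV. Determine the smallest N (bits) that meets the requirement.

22 bits

Number of steps required ≥ 1.25 V / 0.54 µV = 2314814.81.
Need 2^N ≥ 2314814.81; 2^21 = 2097152, 2^22 = 4194304.
Minimum N = 22.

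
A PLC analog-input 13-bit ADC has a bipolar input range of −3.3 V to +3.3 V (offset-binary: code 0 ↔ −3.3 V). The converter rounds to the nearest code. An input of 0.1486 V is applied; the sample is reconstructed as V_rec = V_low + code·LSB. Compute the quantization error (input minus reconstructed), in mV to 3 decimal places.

0.358 mV

LSB = 6.6/2^13 = 0.806 mV.
(0.1486 − (−3.3))/0.000805664 = 4280.4441; round gives code 4280.
Code 4280 maps back to (−3.3) + 4280×0.000805664 V = 0.14824219 V.
V_in − V_rec = 0.000357813 V = 0.358 mV.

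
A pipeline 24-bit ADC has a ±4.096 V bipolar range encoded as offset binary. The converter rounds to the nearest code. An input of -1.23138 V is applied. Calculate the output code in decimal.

code 5866742

With 16777216 levels over 8.192 V, one step is 0.49 µV.
Input sits at 5866741.760 steps above V_low.
So the output code is 5866742.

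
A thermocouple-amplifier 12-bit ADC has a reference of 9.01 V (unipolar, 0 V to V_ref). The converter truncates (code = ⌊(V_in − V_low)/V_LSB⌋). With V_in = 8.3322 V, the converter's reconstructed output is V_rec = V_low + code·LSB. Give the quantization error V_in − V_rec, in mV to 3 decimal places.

1.909 mV

One LSB is 9.01 V / 4096 = 2.200 mV.
Scaled input = 3787.8681 LSBs, so code = 3787.
Reconstructed: 8.3302905 V.
Difference: 0.00190947 V → 1.909 mV.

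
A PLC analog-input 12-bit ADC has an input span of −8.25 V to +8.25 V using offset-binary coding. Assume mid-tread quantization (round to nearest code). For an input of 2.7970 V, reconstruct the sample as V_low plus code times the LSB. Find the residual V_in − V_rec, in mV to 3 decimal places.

Step size: 16.5 V ÷ 2^12 = 4.028 mV.
Scaled input = 2742.3341 LSBs, so code = 2742.
V_rec = (−8.25) + 2742·0.00402832 = 2.7956543 V.
V_in − V_rec = 0.0013457 V = 1.346 mV.

1.346 mV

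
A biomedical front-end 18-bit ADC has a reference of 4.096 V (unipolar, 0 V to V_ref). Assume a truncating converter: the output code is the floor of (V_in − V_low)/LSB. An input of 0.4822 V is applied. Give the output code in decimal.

code 30860

With 262144 levels over 4.096 V, one step is 15.62 µV.
(0.4822 − 0) / 1.5625e-05 = 30860.800 LSBs.
Floor → code 30860.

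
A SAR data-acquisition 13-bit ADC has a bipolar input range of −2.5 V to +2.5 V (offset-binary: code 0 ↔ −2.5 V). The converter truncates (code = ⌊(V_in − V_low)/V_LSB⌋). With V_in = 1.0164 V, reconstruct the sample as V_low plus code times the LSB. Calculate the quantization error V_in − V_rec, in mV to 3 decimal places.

0.165 mV

One LSB is 5 V / 8192 = 0.610 mV.
Scaled input = 5761.2698 LSBs, so code = 5761.
Reconstructed: 1.0162354 V.
V_in − V_rec = 0.000164648 V = 0.165 mV.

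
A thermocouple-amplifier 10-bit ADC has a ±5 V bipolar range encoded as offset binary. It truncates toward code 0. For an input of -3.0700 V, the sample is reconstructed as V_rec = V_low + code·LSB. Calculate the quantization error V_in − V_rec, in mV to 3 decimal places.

Step size: 10 V ÷ 2^10 = 9.766 mV.
Scaled input = 197.6320 LSBs, so code = 197.
V_rec = (−5) + 197·0.00976562 = -3.0761719 V.
Difference: 0.00617188 V → 6.172 mV.

6.172 mV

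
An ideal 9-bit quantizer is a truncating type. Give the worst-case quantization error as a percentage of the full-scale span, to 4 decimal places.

Truncating → worst-case error = 1 LSB = V_FS/2^9, so 100/512 = 0.195312 % of full scale.

0.1953 %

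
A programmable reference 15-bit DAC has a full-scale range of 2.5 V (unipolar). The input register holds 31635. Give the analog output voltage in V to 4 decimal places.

2.4136 V

LSB = 2.5 V / 2^15 = 76.29 µV.
V_out = 0 + 31635 × 7.62939e-05 V = 2.41356 V.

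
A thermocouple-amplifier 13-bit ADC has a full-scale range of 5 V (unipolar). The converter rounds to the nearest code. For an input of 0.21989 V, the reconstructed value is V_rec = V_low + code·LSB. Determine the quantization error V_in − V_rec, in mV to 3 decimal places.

LSB = 5/2^13 = 0.610 mV.
Scaled input = 360.2678 LSBs, so code = 360.
Code 360 maps back to 0 + 360×0.000610352 V = 0.21972656 V.
Error = 0.21989 − 0.21972656 = 0.000163438 V = 0.163 mV.

0.163 mV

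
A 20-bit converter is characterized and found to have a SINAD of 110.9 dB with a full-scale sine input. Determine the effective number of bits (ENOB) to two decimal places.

18.13 bits

ENOB = (SINAD − 1.76) / 6.02 = (110.9 − 1.76)/6.02 = 18.130.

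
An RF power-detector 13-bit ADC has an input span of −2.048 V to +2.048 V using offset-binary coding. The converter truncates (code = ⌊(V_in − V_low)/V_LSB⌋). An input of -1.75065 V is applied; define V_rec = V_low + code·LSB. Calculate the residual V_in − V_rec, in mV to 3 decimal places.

0.350 mV

Step size: 4.096 V ÷ 2^13 = 0.500 mV.
(V_in − V_low)/LSB = (-1.75065 − (−2.048))/0.0005 = 594.7000 → code 594 (floor).
Code 594 maps back to (−2.048) + 594×0.0005 V = -1.751 V.
Error = -1.75065 − (−1.751) = 0.00035 V = 0.350 mV.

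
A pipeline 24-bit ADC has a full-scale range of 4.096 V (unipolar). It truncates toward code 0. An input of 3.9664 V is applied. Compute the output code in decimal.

code 16246374

Full-scale span = 4.096 V; LSB = 4.096/2^24 = 0.24 µV.
(V_in − V_low)/LSB = (3.9664 − 0) / 2.44141e-07 = 16246374.400.
Floor → code 16246374.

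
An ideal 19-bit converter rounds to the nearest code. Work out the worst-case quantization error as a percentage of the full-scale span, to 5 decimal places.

Rounding → worst-case error = ½ LSB = V_FS/2^20, so 100/1048576 = 9.53674e-05 % of full scale.

0.00010 %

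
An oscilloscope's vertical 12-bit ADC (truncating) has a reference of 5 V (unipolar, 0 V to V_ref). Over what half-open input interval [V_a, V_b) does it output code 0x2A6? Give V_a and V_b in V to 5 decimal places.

[0.82764 V, 0.82886 V)

LSB = 5/2^12 = 1.221 mV.
Code 0x2A6 = 678 decimal.
V_a = V_low + 678·LSB = 0.827637 V; V_b = V_low + 679·LSB = 0.828857 V.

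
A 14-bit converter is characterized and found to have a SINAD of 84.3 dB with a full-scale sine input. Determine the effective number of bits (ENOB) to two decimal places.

13.71 bits

ENOB = (SINAD − 1.76) / 6.02 = (84.3 − 1.76)/6.02 = 13.711.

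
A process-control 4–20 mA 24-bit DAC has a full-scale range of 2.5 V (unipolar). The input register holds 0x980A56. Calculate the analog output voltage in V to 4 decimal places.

LSB = 2.5 V / 2^24 = 0.15 µV.
Code 0x980A56 = 9964118 decimal.
V_out = 0 + 9964118 × 1.49012e-07 V = 1.48477 V.

1.4848 V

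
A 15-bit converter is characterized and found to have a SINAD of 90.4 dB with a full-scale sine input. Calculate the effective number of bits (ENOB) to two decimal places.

14.72 bits

ENOB = (SINAD − 1.76) / 6.02 = (90.4 − 1.76)/6.02 = 14.724.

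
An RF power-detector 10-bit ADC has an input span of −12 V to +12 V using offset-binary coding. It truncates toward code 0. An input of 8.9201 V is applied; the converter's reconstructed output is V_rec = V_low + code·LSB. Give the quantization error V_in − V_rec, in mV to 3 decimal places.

LSB = 24/2^10 = 23.438 mV.
(V_in − V_low)/LSB = (8.9201 − (−12))/0.0234375 = 892.5909 → code 892 (floor).
Reconstructed: 8.90625 V.
Difference: 0.01385 V → 13.850 mV.

13.850 mV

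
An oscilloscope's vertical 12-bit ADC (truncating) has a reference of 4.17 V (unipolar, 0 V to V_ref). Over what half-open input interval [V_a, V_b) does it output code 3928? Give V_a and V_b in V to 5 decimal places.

LSB = 4.17/2^12 = 1.018 mV.
V_a = V_low + 3928·LSB = 3.99896 V; V_b = V_low + 3929·LSB = 3.99998 V.

[3.99896 V, 3.99998 V)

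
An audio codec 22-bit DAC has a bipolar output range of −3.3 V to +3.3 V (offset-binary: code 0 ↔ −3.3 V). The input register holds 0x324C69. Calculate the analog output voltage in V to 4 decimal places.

LSB = 6.6 V / 2^22 = 1.57 µV.
Code 0x324C69 = 3296361 decimal.
V_out = (−3.3) + 3296361 × 1.57356e-06 V = 1.88703 V.

1.8870 V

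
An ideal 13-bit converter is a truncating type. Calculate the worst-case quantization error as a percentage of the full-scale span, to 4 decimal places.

Truncating → worst-case error = 1 LSB = V_FS/2^13, so 100/8192 = 0.012207 % of full scale.

0.0122 %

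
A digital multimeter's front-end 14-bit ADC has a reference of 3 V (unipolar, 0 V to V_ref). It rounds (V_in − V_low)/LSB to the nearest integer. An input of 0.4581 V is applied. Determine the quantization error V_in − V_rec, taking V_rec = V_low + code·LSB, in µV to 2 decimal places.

One LSB is 3 V / 16384 = 183.11 µV.
(0.4581 − 0)/0.000183105 = 2501.8368; round gives code 2502.
Code 2502 maps back to 0 + 2502×0.000183105 V = 0.45812988 V.
V_in − V_rec = -2.98828e-05 V = -29.88 µV.

-29.88 µV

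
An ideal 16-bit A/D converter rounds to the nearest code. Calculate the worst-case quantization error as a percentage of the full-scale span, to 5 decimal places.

Rounding → worst-case error = ½ LSB = V_FS/2^17, so 100/131072 = 0.000762939 % of full scale.

0.00076 %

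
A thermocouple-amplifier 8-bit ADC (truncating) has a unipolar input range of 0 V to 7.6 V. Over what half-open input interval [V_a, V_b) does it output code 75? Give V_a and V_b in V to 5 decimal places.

LSB = 7.6/2^8 = 29.688 mV.
V_a = V_low + 75·LSB = 2.22656 V; V_b = V_low + 76·LSB = 2.25625 V.

[2.22656 V, 2.25625 V)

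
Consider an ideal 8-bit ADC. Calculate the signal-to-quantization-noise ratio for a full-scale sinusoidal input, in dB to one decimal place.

SNR ≈ 6.02·N + 1.76 dB = 6.02·8 + 1.76 = 49.92 dB.

49.9 dB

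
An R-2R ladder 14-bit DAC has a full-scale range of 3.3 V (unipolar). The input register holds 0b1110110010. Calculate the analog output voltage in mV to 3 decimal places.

LSB = 3.3 V / 2^14 = 201.42 µV.
Code 0b1110110010 = 946 decimal.
V_out = 0 + 946 × 0.000201416 V = 0.19054 V.
= 190.540 mV.

190.540 mV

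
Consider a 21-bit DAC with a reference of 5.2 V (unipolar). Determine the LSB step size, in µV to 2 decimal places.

2.48 µV

Full-scale span = 5.2 V.
LSB = 5.2 / 2^21 = 5.2 / 2097152 = 2.47955e-06 V = 2.48 µV.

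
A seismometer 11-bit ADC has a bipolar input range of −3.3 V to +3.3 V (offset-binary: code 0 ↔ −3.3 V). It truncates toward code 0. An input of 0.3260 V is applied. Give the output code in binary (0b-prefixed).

code 0b10001100101 (decimal 1125)

LSB = 6.6 V / 2048 = 3.223 mV.
Input sits at 1125.159 steps above V_low.
Floor → code 1125.
In binary (0b-prefixed): 0b10001100101.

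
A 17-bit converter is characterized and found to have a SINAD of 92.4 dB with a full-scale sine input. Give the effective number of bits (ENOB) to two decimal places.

15.06 bits

ENOB = (SINAD − 1.76) / 6.02 = (92.4 − 1.76)/6.02 = 15.056.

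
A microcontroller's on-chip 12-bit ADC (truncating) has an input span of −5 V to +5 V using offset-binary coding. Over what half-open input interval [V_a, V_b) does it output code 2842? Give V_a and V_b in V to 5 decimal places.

[1.93848 V, 1.94092 V)

LSB = 10/2^12 = 2.441 mV.
V_a = V_low + 2842·LSB = 1.93848 V; V_b = V_low + 2843·LSB = 1.94092 V.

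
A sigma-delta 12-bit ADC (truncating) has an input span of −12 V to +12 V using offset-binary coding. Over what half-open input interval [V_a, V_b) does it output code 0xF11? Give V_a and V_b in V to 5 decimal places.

[10.59961 V, 10.60547 V)

LSB = 24/2^12 = 5.859 mV.
Code 0xF11 = 3857 decimal.
V_a = V_low + 3857·LSB = 10.5996 V; V_b = V_low + 3858·LSB = 10.6055 V.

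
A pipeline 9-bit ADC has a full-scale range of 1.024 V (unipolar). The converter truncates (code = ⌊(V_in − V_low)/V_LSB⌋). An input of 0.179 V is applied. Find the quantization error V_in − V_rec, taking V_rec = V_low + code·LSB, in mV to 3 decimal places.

Step size: 1.024 V ÷ 2^9 = 2.000 mV.
(0.179 − 0)/0.002 = 89.5000; ⌊·⌋ gives code 89.
Code 89 maps back to 0 + 89×0.002 V = 0.178 V.
Difference: 0.001 V → 1.000 mV.

1.000 mV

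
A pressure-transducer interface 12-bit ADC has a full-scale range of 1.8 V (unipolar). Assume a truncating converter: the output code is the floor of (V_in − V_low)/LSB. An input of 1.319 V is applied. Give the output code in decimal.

code 3001

Full-scale span = 1.8 V; LSB = 1.8/2^12 = 439.45 µV.
Input sits at 3001.458 steps above V_low.
⌊·⌋(3001.458) = 3001.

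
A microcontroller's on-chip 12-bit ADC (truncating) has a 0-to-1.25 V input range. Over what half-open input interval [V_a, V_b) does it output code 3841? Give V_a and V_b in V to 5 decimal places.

LSB = 1.25/2^12 = 305.18 µV.
V_a = V_low + 3841·LSB = 1.17218 V; V_b = V_low + 3842·LSB = 1.17249 V.

[1.17218 V, 1.17249 V)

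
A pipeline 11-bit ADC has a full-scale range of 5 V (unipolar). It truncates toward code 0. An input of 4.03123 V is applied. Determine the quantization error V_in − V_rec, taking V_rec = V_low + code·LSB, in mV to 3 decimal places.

Step size: 5 V ÷ 2^11 = 2.441 mV.
(4.03123 − 0)/0.00244141 = 1651.1918; ⌊·⌋ gives code 1651.
Code 1651 maps back to 0 + 1651×0.00244141 V = 4.0307617 V.
Error = 4.03123 − 4.0307617 = 0.000468281 V = 0.468 mV.

0.468 mV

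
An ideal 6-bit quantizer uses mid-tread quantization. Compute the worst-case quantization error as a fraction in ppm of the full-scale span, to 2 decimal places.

Rounding → worst-case error = ½ LSB = V_FS/2^7, so 1e+06/128 = 7812.5 ppm of full scale.

7812.50 ppm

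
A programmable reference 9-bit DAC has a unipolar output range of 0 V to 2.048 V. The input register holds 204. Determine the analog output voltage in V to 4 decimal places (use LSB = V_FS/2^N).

LSB = 2.048 V / 2^9 = 4.000 mV.
V_out = 0 + 204 × 0.004 V = 0.816 V.

0.8160 V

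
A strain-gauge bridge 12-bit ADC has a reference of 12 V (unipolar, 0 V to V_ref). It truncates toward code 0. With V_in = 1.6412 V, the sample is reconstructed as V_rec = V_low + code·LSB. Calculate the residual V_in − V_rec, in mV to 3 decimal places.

Step size: 12 V ÷ 2^12 = 2.930 mV.
Scaled input = 560.1963 LSBs, so code = 560.
Code 560 maps back to 0 + 560×0.00292969 V = 1.640625 V.
Error = 1.6412 − 1.640625 = 0.000575 V = 0.575 mV.

0.575 mV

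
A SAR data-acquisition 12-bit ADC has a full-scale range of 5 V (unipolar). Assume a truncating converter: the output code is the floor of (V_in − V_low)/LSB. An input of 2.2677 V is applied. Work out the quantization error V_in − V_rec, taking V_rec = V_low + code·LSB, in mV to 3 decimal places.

One LSB is 5 V / 4096 = 1.221 mV.
Scaled input = 1857.6998 LSBs, so code = 1857.
Code 1857 maps back to 0 + 1857×0.0012207 V = 2.2668457 V.
Difference: 0.000854297 V → 0.854 mV.

0.854 mV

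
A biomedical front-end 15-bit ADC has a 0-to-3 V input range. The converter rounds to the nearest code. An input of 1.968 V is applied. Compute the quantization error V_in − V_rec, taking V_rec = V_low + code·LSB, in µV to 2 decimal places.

-17.58 µV

Step size: 3 V ÷ 2^15 = 91.55 µV.
(V_in − V_low)/LSB = (1.968 − 0)/9.15527e-05 = 21495.8080 → code 21496 (round).
Reconstructed: 1.9680176 V.
Difference: -1.75781e-05 V → -17.58 µV.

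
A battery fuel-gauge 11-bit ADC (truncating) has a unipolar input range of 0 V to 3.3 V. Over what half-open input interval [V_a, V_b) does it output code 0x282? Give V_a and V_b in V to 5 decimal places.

[1.03447 V, 1.03608 V)

LSB = 3.3/2^11 = 1.611 mV.
Code 0x282 = 642 decimal.
V_a = V_low + 642·LSB = 1.03447 V; V_b = V_low + 643·LSB = 1.03608 V.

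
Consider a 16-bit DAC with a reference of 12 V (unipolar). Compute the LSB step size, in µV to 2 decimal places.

183.11 µV

Full-scale span = 12 V.
LSB = 12 / 2^16 = 12 / 65536 = 0.000183105 V = 183.11 µV.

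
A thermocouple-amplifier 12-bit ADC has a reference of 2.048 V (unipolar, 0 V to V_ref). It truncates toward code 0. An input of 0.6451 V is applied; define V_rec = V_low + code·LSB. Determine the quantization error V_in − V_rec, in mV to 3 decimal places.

LSB = 2.048/2^12 = 0.500 mV.
(V_in − V_low)/LSB = (0.6451 − 0)/0.0005 = 1290.2000 → code 1290 (floor).
V_rec = 0 + 1290·0.0005 = 0.645 V.
Difference: 0.0001 V → 0.100 mV.

0.100 mV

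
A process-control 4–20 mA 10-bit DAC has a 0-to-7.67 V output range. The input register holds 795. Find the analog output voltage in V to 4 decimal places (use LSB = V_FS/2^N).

LSB = 7.67 V / 2^10 = 7.490 mV.
V_out = 0 + 795 × 0.00749023 V = 5.95474 V.

5.9547 V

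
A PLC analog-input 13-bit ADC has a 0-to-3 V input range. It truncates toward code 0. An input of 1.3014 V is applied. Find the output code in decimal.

code 3553

With 8192 levels over 3 V, one step is 366.21 µV.
(1.3014 − 0) / 0.000366211 = 3553.690 LSBs.
Floor → code 3553.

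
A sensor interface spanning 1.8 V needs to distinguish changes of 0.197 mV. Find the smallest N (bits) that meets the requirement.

14 bits

Number of steps required ≥ 1.8 V / 0.197 mV = 9137.06.
Need 2^N ≥ 9137.06; 2^13 = 8192, 2^14 = 16384.
Minimum N = 14.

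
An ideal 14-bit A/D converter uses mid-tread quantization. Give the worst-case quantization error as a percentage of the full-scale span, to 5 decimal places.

0.00305 %

Rounding → worst-case error = ½ LSB = V_FS/2^15, so 100/32768 = 0.00305176 % of full scale.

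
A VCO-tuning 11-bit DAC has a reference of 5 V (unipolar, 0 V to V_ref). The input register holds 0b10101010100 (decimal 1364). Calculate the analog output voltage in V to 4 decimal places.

3.3301 V

LSB = 5 V / 2^11 = 2.441 mV.
Code 0b10101010100 = 1364 decimal.
V_out = 0 + 1364 × 0.00244141 V = 3.33008 V.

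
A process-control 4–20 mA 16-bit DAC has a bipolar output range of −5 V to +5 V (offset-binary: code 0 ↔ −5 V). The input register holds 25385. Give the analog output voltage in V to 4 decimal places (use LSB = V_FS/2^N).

-1.1266 V

LSB = 10 V / 2^16 = 152.59 µV.
V_out = (−5) + 25385 × 0.000152588 V = -1.12656 V.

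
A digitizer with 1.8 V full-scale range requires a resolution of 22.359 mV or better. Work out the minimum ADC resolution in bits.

7 bits

Number of steps required ≥ 1.8 V / 22.359 mV = 80.50.
Need 2^N ≥ 80.50; 2^6 = 64, 2^7 = 128.
Minimum N = 7.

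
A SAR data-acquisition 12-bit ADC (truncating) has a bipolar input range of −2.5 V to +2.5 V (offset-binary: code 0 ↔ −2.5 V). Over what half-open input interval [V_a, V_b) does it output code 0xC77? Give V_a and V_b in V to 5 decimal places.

[1.39526 V, 1.39648 V)

LSB = 5/2^12 = 1.221 mV.
Code 0xC77 = 3191 decimal.
V_a = V_low + 3191·LSB = 1.39526 V; V_b = V_low + 3192·LSB = 1.39648 V.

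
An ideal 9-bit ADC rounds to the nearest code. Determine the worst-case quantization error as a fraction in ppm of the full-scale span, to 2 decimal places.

976.56 ppm

Rounding → worst-case error = ½ LSB = V_FS/2^10, so 1e+06/1024 = 976.562 ppm of full scale.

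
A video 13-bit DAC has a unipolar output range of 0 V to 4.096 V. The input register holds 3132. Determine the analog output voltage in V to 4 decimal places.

LSB = 4.096 V / 2^13 = 0.500 mV.
V_out = 0 + 3132 × 0.0005 V = 1.566 V.

1.5660 V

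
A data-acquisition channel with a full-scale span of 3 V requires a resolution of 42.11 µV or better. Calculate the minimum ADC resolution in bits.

17 bits

Number of steps required ≥ 3 V / 42.11 µV = 71241.99.
Need 2^N ≥ 71241.99; 2^16 = 65536, 2^17 = 131072.
Minimum N = 17.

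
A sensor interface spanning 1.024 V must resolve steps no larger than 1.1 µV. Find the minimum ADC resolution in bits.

Number of steps required ≥ 1.024 V / 1.1 µV = 930909.09.
Need 2^N ≥ 930909.09; 2^19 = 524288, 2^20 = 1048576.
Minimum N = 20.

20 bits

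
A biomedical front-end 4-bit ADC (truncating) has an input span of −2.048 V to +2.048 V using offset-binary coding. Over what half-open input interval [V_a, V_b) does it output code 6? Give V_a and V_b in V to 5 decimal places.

[-0.51200 V, -0.25600 V)

LSB = 4.096/2^4 = 256.000 mV.
V_a = V_low + 6·LSB = -0.512 V; V_b = V_low + 7·LSB = -0.256 V.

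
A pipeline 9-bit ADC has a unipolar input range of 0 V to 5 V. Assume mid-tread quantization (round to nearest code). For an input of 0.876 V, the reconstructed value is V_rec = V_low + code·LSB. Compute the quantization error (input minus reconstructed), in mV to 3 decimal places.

-2.906 mV

LSB = 5/2^9 = 9.766 mV.
(V_in − V_low)/LSB = (0.876 − 0)/0.00976562 = 89.7024 → code 90 (round).
V_rec = 0 + 90·0.00976562 = 0.87890625 V.
Error = 0.876 − 0.87890625 = -0.00290625 V = -2.906 mV.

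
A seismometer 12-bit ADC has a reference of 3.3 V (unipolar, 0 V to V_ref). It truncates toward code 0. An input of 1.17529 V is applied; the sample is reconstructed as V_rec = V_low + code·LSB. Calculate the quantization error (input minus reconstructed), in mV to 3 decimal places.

0.632 mV

LSB = 3.3/2^12 = 0.806 mV.
(V_in − V_low)/LSB = (1.17529 − 0)/0.000805664 = 1458.7842 → code 1458 (floor).
Reconstructed: 1.1746582 V.
Difference: 0.000631797 V → 0.632 mV.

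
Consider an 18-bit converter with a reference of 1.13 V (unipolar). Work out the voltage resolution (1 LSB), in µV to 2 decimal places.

Full-scale span = 1.13 V.
LSB = 1.13 / 2^18 = 1.13 / 262144 = 4.31061e-06 V = 4.31 µV.

4.31 µV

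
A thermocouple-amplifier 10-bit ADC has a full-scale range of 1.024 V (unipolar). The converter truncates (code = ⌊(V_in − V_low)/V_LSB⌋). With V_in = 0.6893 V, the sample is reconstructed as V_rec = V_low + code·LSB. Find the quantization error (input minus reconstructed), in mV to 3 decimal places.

0.300 mV

Step size: 1.024 V ÷ 2^10 = 1.000 mV.
(0.6893 − 0)/0.001 = 689.3000; ⌊·⌋ gives code 689.
V_rec = 0 + 689·0.001 = 0.689 V.
V_in − V_rec = 0.0003 V = 0.300 mV.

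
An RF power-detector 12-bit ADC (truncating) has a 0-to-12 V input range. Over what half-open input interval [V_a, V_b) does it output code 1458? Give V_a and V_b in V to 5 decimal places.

LSB = 12/2^12 = 2.930 mV.
V_a = V_low + 1458·LSB = 4.27148 V; V_b = V_low + 1459·LSB = 4.27441 V.

[4.27148 V, 4.27441 V)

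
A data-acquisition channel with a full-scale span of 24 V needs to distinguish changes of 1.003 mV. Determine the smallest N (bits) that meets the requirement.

Number of steps required ≥ 24 V / 1.003 mV = 23928.22.
Need 2^N ≥ 23928.22; 2^14 = 16384, 2^15 = 32768.
Minimum N = 15.

15 bits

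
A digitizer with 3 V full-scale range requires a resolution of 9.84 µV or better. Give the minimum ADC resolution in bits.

Number of steps required ≥ 3 V / 9.84 µV = 304878.05.
Need 2^N ≥ 304878.05; 2^18 = 262144, 2^19 = 524288.
Minimum N = 19.

19 bits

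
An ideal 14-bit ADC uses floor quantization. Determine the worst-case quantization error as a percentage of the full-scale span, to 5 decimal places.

0.00610 %

Truncating → worst-case error = 1 LSB = V_FS/2^14, so 100/16384 = 0.00610352 % of full scale.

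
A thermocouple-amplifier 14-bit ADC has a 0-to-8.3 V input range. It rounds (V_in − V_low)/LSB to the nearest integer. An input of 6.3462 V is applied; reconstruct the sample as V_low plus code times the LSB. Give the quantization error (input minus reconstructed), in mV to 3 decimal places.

Step size: 8.3 V ÷ 2^14 = 0.507 mV.
(V_in − V_low)/LSB = (6.3462 − 0)/0.000506592 = 12527.2459 → code 12527 (round).
V_rec = 0 + 12527·0.000506592 = 6.3460754 V.
V_in − V_rec = 0.000124561 V = 0.125 mV.

0.125 mV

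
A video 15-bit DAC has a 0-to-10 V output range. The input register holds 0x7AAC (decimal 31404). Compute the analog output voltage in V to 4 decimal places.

9.5837 V

LSB = 10 V / 2^15 = 305.18 µV.
Code 0x7AAC = 31404 decimal.
V_out = 0 + 31404 × 0.000305176 V = 9.58374 V.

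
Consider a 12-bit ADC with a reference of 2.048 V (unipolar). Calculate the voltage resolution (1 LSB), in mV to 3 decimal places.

Full-scale span = 2.048 V.
LSB = 2.048 / 2^12 = 2.048 / 4096 = 0.0005 V = 0.500 mV.

0.500 mV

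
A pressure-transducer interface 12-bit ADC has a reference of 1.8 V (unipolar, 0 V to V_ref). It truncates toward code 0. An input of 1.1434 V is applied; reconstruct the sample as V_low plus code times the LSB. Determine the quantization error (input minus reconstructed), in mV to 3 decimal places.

0.382 mV

Step size: 1.8 V ÷ 2^12 = 439.45 µV.
Scaled input = 2601.8702 LSBs, so code = 2601.
Code 2601 maps back to 0 + 2601×0.000439453 V = 1.1430176 V.
Difference: 0.000382422 V → 0.382 mV.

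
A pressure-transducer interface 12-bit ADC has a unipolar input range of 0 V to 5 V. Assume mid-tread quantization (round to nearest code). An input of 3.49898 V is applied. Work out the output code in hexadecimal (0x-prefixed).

code 0xB32 (decimal 2866)

With 4096 levels over 5 V, one step is 1.221 mV.
(3.49898 − 0) / 0.0012207 = 2866.364 LSBs.
Round → code 2866.
In hexadecimal (0x-prefixed): 0xB32.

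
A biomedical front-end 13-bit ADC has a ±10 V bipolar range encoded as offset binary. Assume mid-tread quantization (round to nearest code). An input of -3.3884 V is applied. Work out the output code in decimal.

code 2708

With 8192 levels over 20 V, one step is 2.441 mV.
(V_in − V_low)/LSB = (-3.3884 − (−10)) / 0.00244141 = 2708.111.
round(2708.111) = 2708.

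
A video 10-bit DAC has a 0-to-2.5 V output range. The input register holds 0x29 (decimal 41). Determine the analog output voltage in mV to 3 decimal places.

100.098 mV

LSB = 2.5 V / 2^10 = 2.441 mV.
Code 0x29 = 41 decimal.
V_out = 0 + 41 × 0.00244141 V = 0.100098 V.
= 100.098 mV.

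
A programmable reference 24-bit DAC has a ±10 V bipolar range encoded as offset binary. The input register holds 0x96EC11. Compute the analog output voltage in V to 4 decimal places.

1.7908 V

LSB = 20 V / 2^24 = 1.19 µV.
Code 0x96EC11 = 9890833 decimal.
V_out = (−10) + 9890833 × 1.19209e-06 V = 1.79079 V.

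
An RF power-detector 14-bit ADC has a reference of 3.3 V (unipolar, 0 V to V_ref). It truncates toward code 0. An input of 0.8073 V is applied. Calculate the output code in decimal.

With 16384 levels over 3.3 V, one step is 201.42 µV.
(V_in − V_low)/LSB = (0.8073 − 0) / 0.000201416 = 4008.122.
⌊·⌋(4008.122) = 4008.

code 4008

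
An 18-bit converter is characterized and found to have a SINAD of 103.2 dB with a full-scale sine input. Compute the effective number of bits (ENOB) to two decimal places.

16.85 bits

ENOB = (SINAD − 1.76) / 6.02 = (103.2 − 1.76)/6.02 = 16.850.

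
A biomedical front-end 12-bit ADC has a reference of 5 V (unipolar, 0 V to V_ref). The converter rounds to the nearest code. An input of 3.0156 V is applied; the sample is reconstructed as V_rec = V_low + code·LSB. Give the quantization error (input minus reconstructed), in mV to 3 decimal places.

0.463 mV

Step size: 5 V ÷ 2^12 = 1.221 mV.
(3.0156 − 0)/0.0012207 = 2470.3795; round gives code 2470.
Reconstructed: 3.0151367 V.
Error = 3.0156 − 3.0151367 = 0.000463281 V = 0.463 mV.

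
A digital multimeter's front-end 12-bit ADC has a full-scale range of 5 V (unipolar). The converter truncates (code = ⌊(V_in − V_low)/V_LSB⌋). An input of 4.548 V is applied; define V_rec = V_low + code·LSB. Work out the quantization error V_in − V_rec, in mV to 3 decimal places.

Step size: 5 V ÷ 2^12 = 1.221 mV.
(4.548 − 0)/0.0012207 = 3725.7216; ⌊·⌋ gives code 3725.
Reconstructed: 4.5471191 V.
V_in − V_rec = 0.000880859 V = 0.881 mV.

0.881 mV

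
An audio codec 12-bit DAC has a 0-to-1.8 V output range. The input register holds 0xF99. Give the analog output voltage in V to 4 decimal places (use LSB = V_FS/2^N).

LSB = 1.8 V / 2^12 = 439.45 µV.
Code 0xF99 = 3993 decimal.
V_out = 0 + 3993 × 0.000439453 V = 1.75474 V.

1.7547 V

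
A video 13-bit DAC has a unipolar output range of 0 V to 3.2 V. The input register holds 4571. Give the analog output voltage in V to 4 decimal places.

1.7855 V

LSB = 3.2 V / 2^13 = 390.62 µV.
V_out = 0 + 4571 × 0.000390625 V = 1.78555 V.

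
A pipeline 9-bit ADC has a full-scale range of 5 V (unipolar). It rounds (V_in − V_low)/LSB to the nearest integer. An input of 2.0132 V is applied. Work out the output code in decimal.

code 206

With 512 levels over 5 V, one step is 9.766 mV.
Input sits at 206.152 steps above V_low.
Round → code 206.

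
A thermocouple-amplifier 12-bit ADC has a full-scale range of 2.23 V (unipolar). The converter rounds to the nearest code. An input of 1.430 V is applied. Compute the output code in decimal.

Full-scale span = 2.23 V; LSB = 2.23/2^12 = 0.544 mV.
(1.430 − 0) / 0.000544434 = 2626.583 LSBs.
Round → code 2627.

code 2627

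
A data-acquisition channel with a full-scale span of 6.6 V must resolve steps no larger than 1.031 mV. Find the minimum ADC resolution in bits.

Number of steps required ≥ 6.6 V / 1.031 mV = 6401.55.
Need 2^N ≥ 6401.55; 2^12 = 4096, 2^13 = 8192.
Minimum N = 13.

13 bits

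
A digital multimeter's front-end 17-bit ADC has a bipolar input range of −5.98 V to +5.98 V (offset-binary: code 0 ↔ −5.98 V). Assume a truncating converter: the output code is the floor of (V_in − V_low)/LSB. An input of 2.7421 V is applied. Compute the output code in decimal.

Full-scale span = 11.96 V; LSB = 11.96/2^17 = 91.25 µV.
(2.7421 − (−5.98)) / 9.12476e-05 = 95587.215 LSBs.
⌊·⌋(95587.215) = 95587.

code 95587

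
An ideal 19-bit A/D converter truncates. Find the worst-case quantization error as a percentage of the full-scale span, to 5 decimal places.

Truncating → worst-case error = 1 LSB = V_FS/2^19, so 100/524288 = 0.000190735 % of full scale.

0.00019 %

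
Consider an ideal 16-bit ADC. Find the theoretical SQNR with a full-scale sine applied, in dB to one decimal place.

SNR ≈ 6.02·N + 1.76 dB = 6.02·16 + 1.76 = 98.08 dB.

98.1 dB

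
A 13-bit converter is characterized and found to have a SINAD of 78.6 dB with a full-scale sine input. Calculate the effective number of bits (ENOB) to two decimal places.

ENOB = (SINAD − 1.76) / 6.02 = (78.6 − 1.76)/6.02 = 12.764.

12.76 bits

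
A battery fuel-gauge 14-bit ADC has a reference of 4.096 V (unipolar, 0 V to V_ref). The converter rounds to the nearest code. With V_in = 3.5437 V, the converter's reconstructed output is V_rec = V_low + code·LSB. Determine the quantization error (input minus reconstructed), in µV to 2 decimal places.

Step size: 4.096 V ÷ 2^14 = 250.00 µV.
Scaled input = 14174.8000 LSBs, so code = 14175.
Reconstructed: 3.54375 V.
Error = 3.5437 − 3.54375 = -5e-05 V = -50.00 µV.

-50.00 µV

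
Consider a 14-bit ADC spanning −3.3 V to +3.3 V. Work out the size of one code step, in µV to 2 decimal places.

402.83 µV

Full-scale span = 6.6 V.
LSB = 6.6 / 2^14 = 6.6 / 16384 = 0.000402832 V = 402.83 µV.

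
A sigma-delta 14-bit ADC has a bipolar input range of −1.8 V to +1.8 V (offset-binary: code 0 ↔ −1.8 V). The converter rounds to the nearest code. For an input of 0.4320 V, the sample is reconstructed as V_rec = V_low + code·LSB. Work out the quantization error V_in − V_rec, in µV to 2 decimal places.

Step size: 3.6 V ÷ 2^14 = 219.73 µV.
(0.4320 − (−1.8))/0.000219727 = 10158.0800; round gives code 10158.
V_rec = (−1.8) + 10158·0.000219727 = 0.43198242 V.
Difference: 1.75781e-05 V → 17.58 µV.

17.58 µV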